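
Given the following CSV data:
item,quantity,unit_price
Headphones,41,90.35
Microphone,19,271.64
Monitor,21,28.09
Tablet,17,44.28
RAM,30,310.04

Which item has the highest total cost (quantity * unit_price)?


Computing row totals:
  Headphones: 3704.35
  Microphone: 5161.16
  Monitor: 589.89
  Tablet: 752.76
  RAM: 9301.2
Maximum: RAM (9301.2)

ANSWER: RAM


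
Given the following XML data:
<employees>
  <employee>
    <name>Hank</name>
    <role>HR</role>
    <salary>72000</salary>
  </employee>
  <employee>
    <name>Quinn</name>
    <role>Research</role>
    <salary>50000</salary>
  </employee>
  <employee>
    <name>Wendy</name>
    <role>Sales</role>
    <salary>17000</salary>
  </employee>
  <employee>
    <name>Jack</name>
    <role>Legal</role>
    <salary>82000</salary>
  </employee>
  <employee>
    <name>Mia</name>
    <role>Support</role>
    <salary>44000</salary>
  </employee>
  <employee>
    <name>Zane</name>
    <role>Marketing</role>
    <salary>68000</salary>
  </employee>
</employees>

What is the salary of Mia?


Searching for <employee> with <name>Mia</name>
Found at position 5
<salary>44000</salary>

ANSWER: 44000


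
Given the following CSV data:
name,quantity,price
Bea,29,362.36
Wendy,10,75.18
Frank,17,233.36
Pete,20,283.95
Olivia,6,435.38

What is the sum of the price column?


Values in 'price' column:
  Row 1: 362.36
  Row 2: 75.18
  Row 3: 233.36
  Row 4: 283.95
  Row 5: 435.38
Sum = 362.36 + 75.18 + 233.36 + 283.95 + 435.38 = 1390.23

ANSWER: 1390.23


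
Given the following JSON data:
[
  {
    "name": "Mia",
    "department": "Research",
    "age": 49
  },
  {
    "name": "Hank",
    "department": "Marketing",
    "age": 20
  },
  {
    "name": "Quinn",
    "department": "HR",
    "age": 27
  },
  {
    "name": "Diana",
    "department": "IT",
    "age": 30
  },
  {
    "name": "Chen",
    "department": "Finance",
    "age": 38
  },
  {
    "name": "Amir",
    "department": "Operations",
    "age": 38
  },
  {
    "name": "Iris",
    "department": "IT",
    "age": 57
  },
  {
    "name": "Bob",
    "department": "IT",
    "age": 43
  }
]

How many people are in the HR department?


Scanning records for department = HR
  Record 2: Quinn
Count: 1

ANSWER: 1


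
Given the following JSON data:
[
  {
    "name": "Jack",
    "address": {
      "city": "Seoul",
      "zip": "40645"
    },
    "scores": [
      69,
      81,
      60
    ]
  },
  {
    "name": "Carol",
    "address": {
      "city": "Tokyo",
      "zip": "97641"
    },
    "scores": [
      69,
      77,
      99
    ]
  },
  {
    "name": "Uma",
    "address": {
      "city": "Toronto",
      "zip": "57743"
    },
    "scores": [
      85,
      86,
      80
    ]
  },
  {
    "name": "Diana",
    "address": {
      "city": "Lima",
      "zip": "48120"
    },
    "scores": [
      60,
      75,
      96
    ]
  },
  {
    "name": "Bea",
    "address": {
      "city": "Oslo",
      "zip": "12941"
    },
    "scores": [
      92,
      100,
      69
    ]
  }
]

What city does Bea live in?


Path: records[4].address.city
Value: Oslo

ANSWER: Oslo


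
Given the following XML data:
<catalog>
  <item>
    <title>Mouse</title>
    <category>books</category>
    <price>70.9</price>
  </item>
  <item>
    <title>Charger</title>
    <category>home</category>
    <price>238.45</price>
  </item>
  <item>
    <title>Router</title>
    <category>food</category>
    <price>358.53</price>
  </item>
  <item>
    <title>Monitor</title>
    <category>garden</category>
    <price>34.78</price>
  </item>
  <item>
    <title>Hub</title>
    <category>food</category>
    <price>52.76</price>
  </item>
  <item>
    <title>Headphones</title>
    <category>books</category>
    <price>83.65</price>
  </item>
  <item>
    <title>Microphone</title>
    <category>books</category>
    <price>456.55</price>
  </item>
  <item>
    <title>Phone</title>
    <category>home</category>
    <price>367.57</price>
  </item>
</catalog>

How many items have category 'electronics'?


Scanning <item> elements for <category>electronics</category>:
Count: 0

ANSWER: 0


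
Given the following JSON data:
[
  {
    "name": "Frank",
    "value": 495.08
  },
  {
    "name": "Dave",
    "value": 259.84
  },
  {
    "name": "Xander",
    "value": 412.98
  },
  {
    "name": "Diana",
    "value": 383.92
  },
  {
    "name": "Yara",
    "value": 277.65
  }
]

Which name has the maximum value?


Comparing values:
  Frank: 495.08
  Dave: 259.84
  Xander: 412.98
  Diana: 383.92
  Yara: 277.65
Maximum: Frank (495.08)

ANSWER: Frank


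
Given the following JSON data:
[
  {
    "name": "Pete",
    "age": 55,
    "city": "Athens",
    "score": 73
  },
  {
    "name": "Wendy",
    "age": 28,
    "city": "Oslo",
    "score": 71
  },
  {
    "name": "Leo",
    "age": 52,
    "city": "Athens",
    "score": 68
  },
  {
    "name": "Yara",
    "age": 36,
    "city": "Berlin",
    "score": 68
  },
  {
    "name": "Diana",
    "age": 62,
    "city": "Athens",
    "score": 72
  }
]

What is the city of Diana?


Looking up record where name = Diana
Record index: 4
Field 'city' = Athens

ANSWER: Athens


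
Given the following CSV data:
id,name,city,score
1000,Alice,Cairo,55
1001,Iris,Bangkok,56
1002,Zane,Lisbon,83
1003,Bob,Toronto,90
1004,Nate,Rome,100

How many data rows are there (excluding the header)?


Counting rows (excluding header):
Header: id,name,city,score
Data rows: 5

ANSWER: 5


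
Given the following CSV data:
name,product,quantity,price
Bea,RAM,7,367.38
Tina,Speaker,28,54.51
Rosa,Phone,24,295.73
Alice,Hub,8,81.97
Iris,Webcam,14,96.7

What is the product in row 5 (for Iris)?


Row 5: Iris
Column 'product' = Webcam

ANSWER: Webcam


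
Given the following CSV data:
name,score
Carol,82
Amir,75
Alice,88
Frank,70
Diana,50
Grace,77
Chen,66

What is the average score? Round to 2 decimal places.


Scores: 82, 75, 88, 70, 50, 77, 66
Sum = 508
Count = 7
Average = 508 / 7 = 72.57

ANSWER: 72.57


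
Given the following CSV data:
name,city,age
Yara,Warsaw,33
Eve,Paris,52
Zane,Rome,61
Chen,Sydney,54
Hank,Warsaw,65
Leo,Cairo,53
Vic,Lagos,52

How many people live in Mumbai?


Scanning city column for 'Mumbai':
Total matches: 0

ANSWER: 0


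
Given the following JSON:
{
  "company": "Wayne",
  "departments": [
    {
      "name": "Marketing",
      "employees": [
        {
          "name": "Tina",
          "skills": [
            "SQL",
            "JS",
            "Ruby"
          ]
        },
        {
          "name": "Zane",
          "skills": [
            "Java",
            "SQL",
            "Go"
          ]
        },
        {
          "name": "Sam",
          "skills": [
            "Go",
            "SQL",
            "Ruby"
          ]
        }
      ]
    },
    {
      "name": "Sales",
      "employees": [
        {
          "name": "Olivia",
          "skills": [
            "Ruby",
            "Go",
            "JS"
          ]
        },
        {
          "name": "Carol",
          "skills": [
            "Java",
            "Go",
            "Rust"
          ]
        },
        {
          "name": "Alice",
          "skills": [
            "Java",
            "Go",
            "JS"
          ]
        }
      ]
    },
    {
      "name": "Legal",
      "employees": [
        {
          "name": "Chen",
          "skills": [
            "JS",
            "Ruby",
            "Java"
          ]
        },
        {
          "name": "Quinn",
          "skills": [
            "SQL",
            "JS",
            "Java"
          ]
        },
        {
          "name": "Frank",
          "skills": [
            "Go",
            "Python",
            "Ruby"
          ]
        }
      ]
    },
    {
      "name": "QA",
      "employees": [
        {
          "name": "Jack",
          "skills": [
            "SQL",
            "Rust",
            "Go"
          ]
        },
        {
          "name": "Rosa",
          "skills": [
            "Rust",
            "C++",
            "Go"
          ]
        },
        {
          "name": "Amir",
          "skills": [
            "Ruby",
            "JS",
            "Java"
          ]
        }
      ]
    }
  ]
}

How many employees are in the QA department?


Path: departments[3].employees
Count: 3

ANSWER: 3


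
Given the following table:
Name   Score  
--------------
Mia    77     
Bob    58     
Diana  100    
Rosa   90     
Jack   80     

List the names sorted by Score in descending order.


Sorting by Score (descending):
  Diana: 100
  Rosa: 90
  Jack: 80
  Mia: 77
  Bob: 58


ANSWER: Diana, Rosa, Jack, Mia, Bob


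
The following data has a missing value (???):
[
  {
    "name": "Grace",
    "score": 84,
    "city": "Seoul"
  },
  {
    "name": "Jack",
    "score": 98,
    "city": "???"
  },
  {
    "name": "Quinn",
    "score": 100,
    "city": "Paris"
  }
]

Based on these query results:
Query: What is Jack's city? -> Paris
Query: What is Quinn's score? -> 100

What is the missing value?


The missing value is Jack's city
From query: Jack's city = Paris

ANSWER: Paris


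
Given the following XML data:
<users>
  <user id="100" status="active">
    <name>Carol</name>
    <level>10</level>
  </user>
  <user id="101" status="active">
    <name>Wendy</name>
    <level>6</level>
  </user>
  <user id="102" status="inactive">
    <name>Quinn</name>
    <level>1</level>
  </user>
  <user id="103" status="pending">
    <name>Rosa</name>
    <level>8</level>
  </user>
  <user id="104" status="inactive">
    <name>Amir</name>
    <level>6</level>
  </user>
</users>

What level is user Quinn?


Finding user: Quinn
<level>1</level>

ANSWER: 1


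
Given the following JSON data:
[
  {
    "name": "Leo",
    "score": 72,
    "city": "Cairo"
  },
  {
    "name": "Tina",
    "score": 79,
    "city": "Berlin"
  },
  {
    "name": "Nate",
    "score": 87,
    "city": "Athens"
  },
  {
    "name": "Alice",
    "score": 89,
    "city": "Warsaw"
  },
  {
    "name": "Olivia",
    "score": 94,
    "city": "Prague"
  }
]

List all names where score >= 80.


Filtering records where score >= 80:
  Leo (score=72) -> no
  Tina (score=79) -> no
  Nate (score=87) -> YES
  Alice (score=89) -> YES
  Olivia (score=94) -> YES


ANSWER: Nate, Alice, Olivia


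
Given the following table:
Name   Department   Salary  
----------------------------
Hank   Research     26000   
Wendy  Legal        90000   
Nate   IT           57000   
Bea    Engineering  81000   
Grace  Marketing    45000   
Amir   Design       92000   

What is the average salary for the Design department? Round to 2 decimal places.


Design department members:
  Amir: 92000
Sum = 92000
Count = 1
Average = 92000 / 1 = 92000.00

ANSWER: 92000.00


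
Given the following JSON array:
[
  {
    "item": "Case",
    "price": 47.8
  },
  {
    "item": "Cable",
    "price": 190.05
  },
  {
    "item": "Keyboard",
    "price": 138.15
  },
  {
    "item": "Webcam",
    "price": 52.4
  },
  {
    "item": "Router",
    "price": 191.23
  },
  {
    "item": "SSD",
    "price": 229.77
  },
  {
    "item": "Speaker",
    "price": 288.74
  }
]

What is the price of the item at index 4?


Array index 4 -> Router
price = 191.23

ANSWER: 191.23


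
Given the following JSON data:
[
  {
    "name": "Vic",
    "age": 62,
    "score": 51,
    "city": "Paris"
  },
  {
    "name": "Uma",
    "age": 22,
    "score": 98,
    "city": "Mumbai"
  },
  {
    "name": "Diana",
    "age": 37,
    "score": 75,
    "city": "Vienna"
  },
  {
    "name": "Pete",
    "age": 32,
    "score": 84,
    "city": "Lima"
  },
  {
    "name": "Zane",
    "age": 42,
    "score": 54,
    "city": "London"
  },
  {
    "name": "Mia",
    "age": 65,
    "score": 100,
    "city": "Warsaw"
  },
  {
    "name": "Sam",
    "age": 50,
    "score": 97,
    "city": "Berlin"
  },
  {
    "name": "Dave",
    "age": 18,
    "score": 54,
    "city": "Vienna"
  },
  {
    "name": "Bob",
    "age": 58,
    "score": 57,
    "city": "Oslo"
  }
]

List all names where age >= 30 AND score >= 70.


Checking both conditions:
  Vic (age=62, score=51) -> no
  Uma (age=22, score=98) -> no
  Diana (age=37, score=75) -> YES
  Pete (age=32, score=84) -> YES
  Zane (age=42, score=54) -> no
  Mia (age=65, score=100) -> YES
  Sam (age=50, score=97) -> YES
  Dave (age=18, score=54) -> no
  Bob (age=58, score=57) -> no


ANSWER: Diana, Pete, Mia, Sam


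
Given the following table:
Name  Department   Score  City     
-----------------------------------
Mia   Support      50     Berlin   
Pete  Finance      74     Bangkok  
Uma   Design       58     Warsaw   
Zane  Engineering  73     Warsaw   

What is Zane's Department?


Row 4: Zane
Department = Engineering

ANSWER: Engineering


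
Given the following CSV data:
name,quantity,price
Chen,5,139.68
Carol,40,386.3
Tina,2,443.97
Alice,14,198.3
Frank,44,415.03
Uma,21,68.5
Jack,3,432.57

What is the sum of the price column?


Values in 'price' column:
  Row 1: 139.68
  Row 2: 386.3
  Row 3: 443.97
  Row 4: 198.3
  Row 5: 415.03
  Row 6: 68.5
  Row 7: 432.57
Sum = 139.68 + 386.3 + 443.97 + 198.3 + 415.03 + 68.5 + 432.57 = 2084.35

ANSWER: 2084.35


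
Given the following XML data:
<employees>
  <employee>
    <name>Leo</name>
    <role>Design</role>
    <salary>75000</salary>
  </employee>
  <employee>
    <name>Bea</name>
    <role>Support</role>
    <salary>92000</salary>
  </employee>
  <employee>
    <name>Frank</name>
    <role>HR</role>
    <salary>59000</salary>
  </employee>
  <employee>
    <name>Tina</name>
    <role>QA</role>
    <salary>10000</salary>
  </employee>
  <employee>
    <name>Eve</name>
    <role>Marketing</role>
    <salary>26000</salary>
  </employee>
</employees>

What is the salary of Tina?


Searching for <employee> with <name>Tina</name>
Found at position 4
<salary>10000</salary>

ANSWER: 10000


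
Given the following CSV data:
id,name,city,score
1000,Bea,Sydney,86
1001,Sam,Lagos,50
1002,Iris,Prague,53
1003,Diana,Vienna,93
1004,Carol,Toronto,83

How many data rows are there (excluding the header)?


Counting rows (excluding header):
Header: id,name,city,score
Data rows: 5

ANSWER: 5


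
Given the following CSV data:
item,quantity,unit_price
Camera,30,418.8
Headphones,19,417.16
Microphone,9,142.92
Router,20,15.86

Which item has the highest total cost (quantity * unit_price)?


Computing row totals:
  Camera: 12564.0
  Headphones: 7926.04
  Microphone: 1286.28
  Router: 317.2
Maximum: Camera (12564.0)

ANSWER: Camera


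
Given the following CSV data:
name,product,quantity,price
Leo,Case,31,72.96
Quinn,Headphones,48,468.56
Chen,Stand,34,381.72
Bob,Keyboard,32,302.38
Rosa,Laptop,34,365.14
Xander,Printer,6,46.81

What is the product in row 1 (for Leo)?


Row 1: Leo
Column 'product' = Case

ANSWER: Case


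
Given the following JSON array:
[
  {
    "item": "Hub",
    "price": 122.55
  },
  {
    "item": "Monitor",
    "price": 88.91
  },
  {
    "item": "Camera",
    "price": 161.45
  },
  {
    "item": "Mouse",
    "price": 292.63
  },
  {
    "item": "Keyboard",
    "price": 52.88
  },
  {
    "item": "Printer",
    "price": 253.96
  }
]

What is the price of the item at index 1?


Array index 1 -> Monitor
price = 88.91

ANSWER: 88.91


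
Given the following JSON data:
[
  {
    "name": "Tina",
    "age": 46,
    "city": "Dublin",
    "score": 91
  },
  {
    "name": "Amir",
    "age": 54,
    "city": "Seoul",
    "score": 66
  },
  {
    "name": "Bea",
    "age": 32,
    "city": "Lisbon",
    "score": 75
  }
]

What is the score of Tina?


Looking up record where name = Tina
Record index: 0
Field 'score' = 91

ANSWER: 91


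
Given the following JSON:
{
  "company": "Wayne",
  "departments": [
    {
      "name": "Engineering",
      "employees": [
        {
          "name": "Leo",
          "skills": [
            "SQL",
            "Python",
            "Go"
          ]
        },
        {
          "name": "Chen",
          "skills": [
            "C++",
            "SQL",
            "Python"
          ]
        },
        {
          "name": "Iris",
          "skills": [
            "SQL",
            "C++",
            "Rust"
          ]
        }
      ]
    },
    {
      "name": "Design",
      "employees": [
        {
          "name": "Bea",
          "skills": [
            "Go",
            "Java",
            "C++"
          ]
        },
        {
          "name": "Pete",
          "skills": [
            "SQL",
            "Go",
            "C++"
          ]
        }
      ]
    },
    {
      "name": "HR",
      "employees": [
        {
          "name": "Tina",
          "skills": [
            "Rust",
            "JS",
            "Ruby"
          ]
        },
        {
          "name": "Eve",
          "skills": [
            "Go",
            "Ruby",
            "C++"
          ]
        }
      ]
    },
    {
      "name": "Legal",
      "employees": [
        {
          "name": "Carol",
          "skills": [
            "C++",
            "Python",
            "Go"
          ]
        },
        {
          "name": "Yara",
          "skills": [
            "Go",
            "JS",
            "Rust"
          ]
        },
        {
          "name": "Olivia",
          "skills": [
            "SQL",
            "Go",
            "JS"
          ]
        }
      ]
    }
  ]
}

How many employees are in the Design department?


Path: departments[1].employees
Count: 2

ANSWER: 2


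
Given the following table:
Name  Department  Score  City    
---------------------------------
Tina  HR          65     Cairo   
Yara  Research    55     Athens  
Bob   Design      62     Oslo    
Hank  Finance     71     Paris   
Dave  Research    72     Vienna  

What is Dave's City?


Row 5: Dave
City = Vienna

ANSWER: Vienna


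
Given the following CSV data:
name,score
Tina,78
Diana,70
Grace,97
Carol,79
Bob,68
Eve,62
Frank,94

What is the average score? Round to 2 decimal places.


Scores: 78, 70, 97, 79, 68, 62, 94
Sum = 548
Count = 7
Average = 548 / 7 = 78.29

ANSWER: 78.29


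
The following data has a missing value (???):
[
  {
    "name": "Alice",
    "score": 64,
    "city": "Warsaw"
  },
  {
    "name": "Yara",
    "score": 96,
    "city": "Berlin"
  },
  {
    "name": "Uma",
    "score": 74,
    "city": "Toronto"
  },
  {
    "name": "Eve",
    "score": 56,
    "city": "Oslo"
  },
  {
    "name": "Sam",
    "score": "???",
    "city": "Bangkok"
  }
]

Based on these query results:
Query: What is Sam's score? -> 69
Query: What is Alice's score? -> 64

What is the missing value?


The missing value is Sam's score
From query: Sam's score = 69

ANSWER: 69


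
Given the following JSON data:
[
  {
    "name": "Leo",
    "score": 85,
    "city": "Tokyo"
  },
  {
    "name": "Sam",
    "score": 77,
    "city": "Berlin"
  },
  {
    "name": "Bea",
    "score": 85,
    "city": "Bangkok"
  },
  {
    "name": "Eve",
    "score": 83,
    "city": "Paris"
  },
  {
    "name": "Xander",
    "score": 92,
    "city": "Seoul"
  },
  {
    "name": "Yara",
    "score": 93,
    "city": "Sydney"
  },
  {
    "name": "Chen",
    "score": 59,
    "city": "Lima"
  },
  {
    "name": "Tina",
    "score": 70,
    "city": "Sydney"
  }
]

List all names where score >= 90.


Filtering records where score >= 90:
  Leo (score=85) -> no
  Sam (score=77) -> no
  Bea (score=85) -> no
  Eve (score=83) -> no
  Xander (score=92) -> YES
  Yara (score=93) -> YES
  Chen (score=59) -> no
  Tina (score=70) -> no


ANSWER: Xander, Yara


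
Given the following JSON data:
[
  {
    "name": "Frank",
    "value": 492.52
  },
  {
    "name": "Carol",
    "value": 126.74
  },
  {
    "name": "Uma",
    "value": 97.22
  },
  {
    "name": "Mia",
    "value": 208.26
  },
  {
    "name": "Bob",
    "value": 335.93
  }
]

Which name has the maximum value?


Comparing values:
  Frank: 492.52
  Carol: 126.74
  Uma: 97.22
  Mia: 208.26
  Bob: 335.93
Maximum: Frank (492.52)

ANSWER: Frank


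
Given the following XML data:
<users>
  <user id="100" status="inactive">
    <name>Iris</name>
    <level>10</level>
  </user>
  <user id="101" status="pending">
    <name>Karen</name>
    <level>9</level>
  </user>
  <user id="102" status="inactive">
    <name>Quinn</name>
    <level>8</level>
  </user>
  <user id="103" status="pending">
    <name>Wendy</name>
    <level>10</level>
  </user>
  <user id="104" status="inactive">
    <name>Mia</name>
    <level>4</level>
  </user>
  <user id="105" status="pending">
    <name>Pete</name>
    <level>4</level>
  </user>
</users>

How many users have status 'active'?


Counting users with status='active':
Count: 0

ANSWER: 0


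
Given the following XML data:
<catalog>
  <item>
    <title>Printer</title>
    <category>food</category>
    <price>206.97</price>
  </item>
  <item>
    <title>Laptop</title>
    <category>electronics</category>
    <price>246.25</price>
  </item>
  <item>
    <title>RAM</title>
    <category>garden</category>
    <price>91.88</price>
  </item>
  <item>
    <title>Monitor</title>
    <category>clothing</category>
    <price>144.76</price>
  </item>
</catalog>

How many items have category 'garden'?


Scanning <item> elements for <category>garden</category>:
  Item 3: RAM -> MATCH
Count: 1

ANSWER: 1


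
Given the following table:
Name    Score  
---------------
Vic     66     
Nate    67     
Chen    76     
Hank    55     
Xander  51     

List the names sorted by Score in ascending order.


Sorting by Score (ascending):
  Xander: 51
  Hank: 55
  Vic: 66
  Nate: 67
  Chen: 76


ANSWER: Xander, Hank, Vic, Nate, Chen


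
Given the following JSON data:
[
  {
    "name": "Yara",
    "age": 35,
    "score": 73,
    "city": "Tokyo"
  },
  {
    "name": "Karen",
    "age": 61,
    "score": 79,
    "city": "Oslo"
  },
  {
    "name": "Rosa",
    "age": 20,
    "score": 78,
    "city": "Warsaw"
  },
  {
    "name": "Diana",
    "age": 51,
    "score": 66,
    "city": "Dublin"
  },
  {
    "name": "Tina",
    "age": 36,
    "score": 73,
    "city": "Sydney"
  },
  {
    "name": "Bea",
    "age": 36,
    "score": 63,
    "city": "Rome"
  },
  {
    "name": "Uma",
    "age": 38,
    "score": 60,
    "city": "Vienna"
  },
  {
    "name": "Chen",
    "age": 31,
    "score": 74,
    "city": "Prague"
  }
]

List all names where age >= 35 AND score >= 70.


Checking both conditions:
  Yara (age=35, score=73) -> YES
  Karen (age=61, score=79) -> YES
  Rosa (age=20, score=78) -> no
  Diana (age=51, score=66) -> no
  Tina (age=36, score=73) -> YES
  Bea (age=36, score=63) -> no
  Uma (age=38, score=60) -> no
  Chen (age=31, score=74) -> no


ANSWER: Yara, Karen, Tina


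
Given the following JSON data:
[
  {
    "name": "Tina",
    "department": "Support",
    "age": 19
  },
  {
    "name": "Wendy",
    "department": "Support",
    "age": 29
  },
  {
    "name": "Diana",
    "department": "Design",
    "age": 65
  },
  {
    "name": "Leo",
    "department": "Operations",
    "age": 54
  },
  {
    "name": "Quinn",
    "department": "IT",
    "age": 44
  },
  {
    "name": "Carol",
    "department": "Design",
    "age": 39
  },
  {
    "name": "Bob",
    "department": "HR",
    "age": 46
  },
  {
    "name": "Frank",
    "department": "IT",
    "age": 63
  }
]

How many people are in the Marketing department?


Scanning records for department = Marketing
  No matches found
Count: 0

ANSWER: 0


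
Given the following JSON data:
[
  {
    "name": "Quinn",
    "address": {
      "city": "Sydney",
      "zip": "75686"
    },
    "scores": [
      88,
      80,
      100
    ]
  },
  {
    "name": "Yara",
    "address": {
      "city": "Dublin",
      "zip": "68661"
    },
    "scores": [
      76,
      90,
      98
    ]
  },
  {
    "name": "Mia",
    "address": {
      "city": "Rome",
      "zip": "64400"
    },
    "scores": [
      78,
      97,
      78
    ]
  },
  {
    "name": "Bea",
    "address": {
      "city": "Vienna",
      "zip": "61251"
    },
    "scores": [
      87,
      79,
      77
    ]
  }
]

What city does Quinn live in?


Path: records[0].address.city
Value: Sydney

ANSWER: Sydney


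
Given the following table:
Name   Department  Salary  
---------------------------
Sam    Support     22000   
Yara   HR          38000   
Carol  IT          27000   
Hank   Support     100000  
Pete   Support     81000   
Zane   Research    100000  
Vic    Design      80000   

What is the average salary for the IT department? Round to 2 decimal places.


IT department members:
  Carol: 27000
Sum = 27000
Count = 1
Average = 27000 / 1 = 27000.00

ANSWER: 27000.00


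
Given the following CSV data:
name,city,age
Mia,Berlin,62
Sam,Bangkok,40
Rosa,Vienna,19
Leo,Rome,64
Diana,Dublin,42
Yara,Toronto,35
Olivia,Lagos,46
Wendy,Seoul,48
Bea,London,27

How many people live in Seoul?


Scanning city column for 'Seoul':
  Row 8: Wendy -> MATCH
Total matches: 1

ANSWER: 1


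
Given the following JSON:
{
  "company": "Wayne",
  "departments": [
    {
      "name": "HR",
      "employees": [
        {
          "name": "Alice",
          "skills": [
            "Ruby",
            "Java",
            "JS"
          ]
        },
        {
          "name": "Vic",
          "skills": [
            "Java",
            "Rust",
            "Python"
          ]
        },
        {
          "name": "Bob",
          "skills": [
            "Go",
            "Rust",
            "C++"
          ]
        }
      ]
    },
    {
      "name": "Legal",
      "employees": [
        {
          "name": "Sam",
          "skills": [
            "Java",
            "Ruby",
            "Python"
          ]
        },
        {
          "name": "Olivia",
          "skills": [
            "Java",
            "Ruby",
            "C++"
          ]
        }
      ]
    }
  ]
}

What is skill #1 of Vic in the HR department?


Path: departments[0].employees[1].skills[0]
Value: Java

ANSWER: Java


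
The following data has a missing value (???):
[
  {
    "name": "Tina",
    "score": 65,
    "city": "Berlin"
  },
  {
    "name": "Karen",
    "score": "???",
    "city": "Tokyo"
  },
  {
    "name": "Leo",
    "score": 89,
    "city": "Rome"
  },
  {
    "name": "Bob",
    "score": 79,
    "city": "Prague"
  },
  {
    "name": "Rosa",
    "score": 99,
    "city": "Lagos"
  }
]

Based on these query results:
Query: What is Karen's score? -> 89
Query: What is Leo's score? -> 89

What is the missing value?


The missing value is Karen's score
From query: Karen's score = 89

ANSWER: 89


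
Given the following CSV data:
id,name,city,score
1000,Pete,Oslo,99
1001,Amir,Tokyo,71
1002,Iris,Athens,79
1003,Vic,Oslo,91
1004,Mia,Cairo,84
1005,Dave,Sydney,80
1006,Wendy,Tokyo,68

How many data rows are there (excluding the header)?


Counting rows (excluding header):
Header: id,name,city,score
Data rows: 7

ANSWER: 7


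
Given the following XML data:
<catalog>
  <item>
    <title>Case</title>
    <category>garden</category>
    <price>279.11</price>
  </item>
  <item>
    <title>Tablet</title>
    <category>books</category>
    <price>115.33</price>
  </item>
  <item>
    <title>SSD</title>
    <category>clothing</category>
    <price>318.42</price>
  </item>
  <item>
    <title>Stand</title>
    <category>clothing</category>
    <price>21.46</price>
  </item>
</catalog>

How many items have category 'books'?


Scanning <item> elements for <category>books</category>:
  Item 2: Tablet -> MATCH
Count: 1

ANSWER: 1


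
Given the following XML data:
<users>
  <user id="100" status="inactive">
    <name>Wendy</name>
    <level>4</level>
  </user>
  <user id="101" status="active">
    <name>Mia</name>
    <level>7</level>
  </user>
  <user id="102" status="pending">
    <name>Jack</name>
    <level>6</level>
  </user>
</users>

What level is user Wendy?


Finding user: Wendy
<level>4</level>

ANSWER: 4


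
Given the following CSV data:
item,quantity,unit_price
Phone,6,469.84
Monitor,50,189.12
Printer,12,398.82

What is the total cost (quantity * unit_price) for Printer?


Row: Printer
quantity = 12
unit_price = 398.82
total = 12 * 398.82 = 4785.84

ANSWER: 4785.84


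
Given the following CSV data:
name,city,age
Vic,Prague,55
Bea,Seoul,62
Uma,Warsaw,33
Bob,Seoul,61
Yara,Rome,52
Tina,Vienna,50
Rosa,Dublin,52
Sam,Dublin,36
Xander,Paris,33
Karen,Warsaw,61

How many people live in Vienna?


Scanning city column for 'Vienna':
  Row 6: Tina -> MATCH
Total matches: 1

ANSWER: 1


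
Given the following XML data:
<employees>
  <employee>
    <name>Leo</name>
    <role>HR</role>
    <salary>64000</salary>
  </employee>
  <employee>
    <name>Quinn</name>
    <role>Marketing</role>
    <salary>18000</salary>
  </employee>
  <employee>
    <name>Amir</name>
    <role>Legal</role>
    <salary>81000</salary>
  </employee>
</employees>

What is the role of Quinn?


Searching for <employee> with <name>Quinn</name>
Found at position 2
<role>Marketing</role>

ANSWER: Marketing


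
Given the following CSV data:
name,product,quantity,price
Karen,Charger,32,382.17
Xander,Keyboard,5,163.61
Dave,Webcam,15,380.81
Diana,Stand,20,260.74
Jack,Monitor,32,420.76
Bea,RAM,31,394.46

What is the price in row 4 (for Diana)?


Row 4: Diana
Column 'price' = 260.74

ANSWER: 260.74


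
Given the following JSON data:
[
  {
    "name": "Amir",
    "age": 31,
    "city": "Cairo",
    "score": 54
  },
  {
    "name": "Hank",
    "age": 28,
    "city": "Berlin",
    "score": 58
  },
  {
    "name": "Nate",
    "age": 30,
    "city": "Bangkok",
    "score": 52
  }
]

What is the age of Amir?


Looking up record where name = Amir
Record index: 0
Field 'age' = 31

ANSWER: 31


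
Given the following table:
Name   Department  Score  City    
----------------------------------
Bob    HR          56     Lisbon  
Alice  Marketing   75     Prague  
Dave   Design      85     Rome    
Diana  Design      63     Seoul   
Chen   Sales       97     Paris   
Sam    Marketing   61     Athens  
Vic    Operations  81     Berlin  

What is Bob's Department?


Row 1: Bob
Department = HR

ANSWER: HR


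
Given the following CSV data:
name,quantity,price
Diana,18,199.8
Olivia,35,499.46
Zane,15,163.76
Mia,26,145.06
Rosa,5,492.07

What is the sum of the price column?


Values in 'price' column:
  Row 1: 199.8
  Row 2: 499.46
  Row 3: 163.76
  Row 4: 145.06
  Row 5: 492.07
Sum = 199.8 + 499.46 + 163.76 + 145.06 + 492.07 = 1500.15

ANSWER: 1500.15


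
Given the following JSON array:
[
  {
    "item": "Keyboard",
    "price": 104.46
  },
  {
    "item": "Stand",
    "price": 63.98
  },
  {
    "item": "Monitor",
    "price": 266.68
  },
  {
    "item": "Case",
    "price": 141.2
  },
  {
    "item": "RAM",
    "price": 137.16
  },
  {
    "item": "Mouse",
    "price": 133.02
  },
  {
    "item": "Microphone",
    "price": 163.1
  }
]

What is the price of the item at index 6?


Array index 6 -> Microphone
price = 163.1

ANSWER: 163.1


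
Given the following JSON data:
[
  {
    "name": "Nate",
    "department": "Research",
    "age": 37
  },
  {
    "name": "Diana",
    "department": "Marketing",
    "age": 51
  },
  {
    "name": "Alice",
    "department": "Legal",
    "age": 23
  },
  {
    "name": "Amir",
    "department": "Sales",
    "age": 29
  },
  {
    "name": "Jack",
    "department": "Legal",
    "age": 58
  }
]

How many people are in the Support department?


Scanning records for department = Support
  No matches found
Count: 0

ANSWER: 0


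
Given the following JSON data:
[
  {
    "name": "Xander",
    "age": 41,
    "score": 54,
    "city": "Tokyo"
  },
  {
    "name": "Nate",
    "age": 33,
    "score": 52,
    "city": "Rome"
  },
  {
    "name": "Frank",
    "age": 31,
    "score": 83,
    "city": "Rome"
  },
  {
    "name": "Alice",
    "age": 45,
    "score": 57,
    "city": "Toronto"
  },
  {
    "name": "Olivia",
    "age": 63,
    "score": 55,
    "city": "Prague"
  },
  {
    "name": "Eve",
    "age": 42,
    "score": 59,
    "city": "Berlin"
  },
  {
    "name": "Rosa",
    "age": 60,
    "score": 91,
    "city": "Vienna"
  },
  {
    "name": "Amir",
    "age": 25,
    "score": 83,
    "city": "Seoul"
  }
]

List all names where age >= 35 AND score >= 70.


Checking both conditions:
  Xander (age=41, score=54) -> no
  Nate (age=33, score=52) -> no
  Frank (age=31, score=83) -> no
  Alice (age=45, score=57) -> no
  Olivia (age=63, score=55) -> no
  Eve (age=42, score=59) -> no
  Rosa (age=60, score=91) -> YES
  Amir (age=25, score=83) -> no


ANSWER: Rosa


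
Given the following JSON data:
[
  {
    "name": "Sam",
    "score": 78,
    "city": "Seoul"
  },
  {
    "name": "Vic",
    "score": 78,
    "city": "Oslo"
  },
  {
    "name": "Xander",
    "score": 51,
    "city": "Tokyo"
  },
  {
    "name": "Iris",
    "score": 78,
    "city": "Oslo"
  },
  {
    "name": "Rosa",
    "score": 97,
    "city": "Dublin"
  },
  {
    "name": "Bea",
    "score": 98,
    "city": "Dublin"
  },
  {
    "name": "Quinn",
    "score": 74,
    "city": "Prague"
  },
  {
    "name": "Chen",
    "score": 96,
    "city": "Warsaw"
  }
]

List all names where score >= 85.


Filtering records where score >= 85:
  Sam (score=78) -> no
  Vic (score=78) -> no
  Xander (score=51) -> no
  Iris (score=78) -> no
  Rosa (score=97) -> YES
  Bea (score=98) -> YES
  Quinn (score=74) -> no
  Chen (score=96) -> YES


ANSWER: Rosa, Bea, Chen


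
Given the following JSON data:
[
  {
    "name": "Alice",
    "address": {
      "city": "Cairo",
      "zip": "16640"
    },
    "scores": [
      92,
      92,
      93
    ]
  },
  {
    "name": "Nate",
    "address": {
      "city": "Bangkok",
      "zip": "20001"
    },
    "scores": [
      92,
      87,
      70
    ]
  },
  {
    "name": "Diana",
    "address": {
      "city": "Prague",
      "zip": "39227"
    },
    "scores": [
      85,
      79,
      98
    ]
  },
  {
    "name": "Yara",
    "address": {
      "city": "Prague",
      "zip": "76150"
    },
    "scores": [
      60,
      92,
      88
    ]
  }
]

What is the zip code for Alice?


Path: records[0].address.zip
Value: 16640

ANSWER: 16640


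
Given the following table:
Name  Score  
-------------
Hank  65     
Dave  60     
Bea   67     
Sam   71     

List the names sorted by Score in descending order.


Sorting by Score (descending):
  Sam: 71
  Bea: 67
  Hank: 65
  Dave: 60


ANSWER: Sam, Bea, Hank, Dave


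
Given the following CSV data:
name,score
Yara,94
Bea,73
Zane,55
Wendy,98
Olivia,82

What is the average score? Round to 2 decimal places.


Scores: 94, 73, 55, 98, 82
Sum = 402
Count = 5
Average = 402 / 5 = 80.40

ANSWER: 80.40


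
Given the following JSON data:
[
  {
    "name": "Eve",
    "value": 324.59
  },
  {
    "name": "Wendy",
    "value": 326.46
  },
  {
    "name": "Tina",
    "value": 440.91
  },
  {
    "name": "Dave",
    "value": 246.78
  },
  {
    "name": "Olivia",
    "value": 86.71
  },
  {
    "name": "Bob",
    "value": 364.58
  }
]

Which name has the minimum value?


Comparing values:
  Eve: 324.59
  Wendy: 326.46
  Tina: 440.91
  Dave: 246.78
  Olivia: 86.71
  Bob: 364.58
Minimum: Olivia (86.71)

ANSWER: Olivia


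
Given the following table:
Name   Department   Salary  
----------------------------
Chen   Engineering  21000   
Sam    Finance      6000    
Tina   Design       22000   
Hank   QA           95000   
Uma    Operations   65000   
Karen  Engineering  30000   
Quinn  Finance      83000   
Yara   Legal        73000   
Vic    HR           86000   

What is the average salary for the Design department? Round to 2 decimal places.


Design department members:
  Tina: 22000
Sum = 22000
Count = 1
Average = 22000 / 1 = 22000.00

ANSWER: 22000.00


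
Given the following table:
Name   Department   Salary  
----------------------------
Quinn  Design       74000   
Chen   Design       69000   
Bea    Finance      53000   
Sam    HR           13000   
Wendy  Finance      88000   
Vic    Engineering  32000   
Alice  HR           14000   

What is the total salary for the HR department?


HR department members:
  Sam: 13000
  Alice: 14000
Total = 13000 + 14000 = 27000

ANSWER: 27000


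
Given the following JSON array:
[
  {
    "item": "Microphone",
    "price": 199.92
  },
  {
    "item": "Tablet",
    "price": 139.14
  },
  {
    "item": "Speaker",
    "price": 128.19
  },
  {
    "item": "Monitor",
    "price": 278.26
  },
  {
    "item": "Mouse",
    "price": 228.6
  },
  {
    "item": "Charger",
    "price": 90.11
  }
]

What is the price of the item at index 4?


Array index 4 -> Mouse
price = 228.6

ANSWER: 228.6


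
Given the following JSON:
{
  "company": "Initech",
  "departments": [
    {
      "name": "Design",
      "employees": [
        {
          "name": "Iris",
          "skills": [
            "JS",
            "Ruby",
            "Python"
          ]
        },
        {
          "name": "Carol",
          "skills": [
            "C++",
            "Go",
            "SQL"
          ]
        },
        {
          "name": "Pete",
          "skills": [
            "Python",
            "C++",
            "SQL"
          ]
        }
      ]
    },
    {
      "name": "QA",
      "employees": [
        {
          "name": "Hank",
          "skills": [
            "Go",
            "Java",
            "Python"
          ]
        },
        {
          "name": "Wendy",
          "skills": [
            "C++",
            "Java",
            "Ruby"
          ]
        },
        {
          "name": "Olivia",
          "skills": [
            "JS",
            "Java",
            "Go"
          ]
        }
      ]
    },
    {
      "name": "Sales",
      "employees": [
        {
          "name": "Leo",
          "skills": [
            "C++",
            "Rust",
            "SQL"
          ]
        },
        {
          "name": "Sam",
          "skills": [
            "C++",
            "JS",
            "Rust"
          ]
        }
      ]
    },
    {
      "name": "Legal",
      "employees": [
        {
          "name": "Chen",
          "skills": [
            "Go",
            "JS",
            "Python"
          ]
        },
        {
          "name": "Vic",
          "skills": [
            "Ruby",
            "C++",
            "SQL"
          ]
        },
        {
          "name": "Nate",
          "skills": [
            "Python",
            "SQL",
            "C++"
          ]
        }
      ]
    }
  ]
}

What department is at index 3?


Path: departments[3].name
Value: Legal

ANSWER: Legal


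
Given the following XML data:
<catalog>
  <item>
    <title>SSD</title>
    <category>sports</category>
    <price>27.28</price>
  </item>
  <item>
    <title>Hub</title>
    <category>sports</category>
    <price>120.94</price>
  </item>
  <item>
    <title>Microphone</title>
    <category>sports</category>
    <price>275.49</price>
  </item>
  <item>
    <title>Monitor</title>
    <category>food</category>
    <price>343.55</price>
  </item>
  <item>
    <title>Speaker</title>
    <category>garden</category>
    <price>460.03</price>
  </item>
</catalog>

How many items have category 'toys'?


Scanning <item> elements for <category>toys</category>:
Count: 0

ANSWER: 0


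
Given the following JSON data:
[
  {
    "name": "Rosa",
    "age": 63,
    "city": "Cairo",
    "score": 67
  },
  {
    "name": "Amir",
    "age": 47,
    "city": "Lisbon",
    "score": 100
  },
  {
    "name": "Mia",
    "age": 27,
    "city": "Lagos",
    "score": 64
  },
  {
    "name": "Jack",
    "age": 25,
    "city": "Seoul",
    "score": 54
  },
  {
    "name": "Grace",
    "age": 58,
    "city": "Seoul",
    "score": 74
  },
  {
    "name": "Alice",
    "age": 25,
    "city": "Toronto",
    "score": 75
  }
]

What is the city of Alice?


Looking up record where name = Alice
Record index: 5
Field 'city' = Toronto

ANSWER: Toronto


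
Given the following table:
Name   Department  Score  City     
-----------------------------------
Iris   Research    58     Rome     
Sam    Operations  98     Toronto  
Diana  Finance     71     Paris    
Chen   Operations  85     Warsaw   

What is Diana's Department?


Row 3: Diana
Department = Finance

ANSWER: Finance


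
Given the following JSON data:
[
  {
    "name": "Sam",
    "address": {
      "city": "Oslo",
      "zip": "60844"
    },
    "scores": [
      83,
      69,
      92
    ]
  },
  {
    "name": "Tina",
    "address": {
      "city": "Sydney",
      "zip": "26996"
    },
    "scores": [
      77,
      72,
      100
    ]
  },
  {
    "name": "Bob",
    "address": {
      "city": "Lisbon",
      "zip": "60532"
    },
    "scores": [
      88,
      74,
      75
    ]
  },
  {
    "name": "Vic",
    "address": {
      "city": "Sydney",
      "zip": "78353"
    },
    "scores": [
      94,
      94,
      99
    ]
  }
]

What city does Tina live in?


Path: records[1].address.city
Value: Sydney

ANSWER: Sydney
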